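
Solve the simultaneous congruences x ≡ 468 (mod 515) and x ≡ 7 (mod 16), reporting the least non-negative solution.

Write x = 468 + 515·k. Then 515·k ≡ 7 − 468 ≡ 3 (mod 16).
Need 515⁻¹ mod 16. Extended Euclid on (16, 3):
16 = 5×3 + 1
3 = 3×1 + 0
Back-substitute:
1 = 16 − 5·3
515⁻¹ ≡ 11 (mod 16), so k ≡ 11·3 ≡ 1 (mod 16).
x = 468 + 515·1 = 983.

983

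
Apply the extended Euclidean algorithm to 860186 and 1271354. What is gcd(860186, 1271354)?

2

Euclidean algorithm:
1271354 = 1·860186 + 411168
860186 = 2·411168 + 37850
411168 = 10·37850 + 32668
37850 = 1·32668 + 5182
32668 = 6·5182 + 1576
5182 = 3·1576 + 454
1576 = 3·454 + 214
454 = 2·214 + 26
214 = 8·26 + 6
26 = 4·6 + 2
6 = 3·2 + 0
gcd(860186, 1271354) = 2.
Express as a combination:
2 = 26 − 4·6
2 = −4·214 + 33·26
2 = 33·454 − 70·214
2 = −70·1576 + 243·454
2 = 243·5182 − 799·1576
2 = −799·32668 + 5037·5182
2 = 5037·37850 − 5836·32668
2 = −5836·411168 + 63397·37850
2 = 63397·860186 − 132630·411168
2 = −132630·1271354 + 196027·860186
So 2 = (-132630)·1271354 + (196027)·860186.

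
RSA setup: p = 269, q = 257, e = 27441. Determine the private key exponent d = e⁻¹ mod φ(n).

φ(n) = (p−1)(q−1) = 268·256 = 68608.
Need d with 27441·d ≡ 1 (mod 68608). Apply the extended Euclidean algorithm:
68608 = 2·27441 + 13726
27441 = 1·13726 + 13715
13726 = 1·13715 + 11
13715 = 1246·11 + 9
11 = 1·9 + 2
9 = 4·2 + 1
2 = 2·1 + 0
Back-substitute:
1 = 9 − 4·2
1 = −4·11 + 5·9
1 = 5·13715 − 6234·11
1 = −6234·13726 + 6239·13715
1 = 6239·27441 − 12473·13726
1 = −12473·68608 + 31185·27441
So 27441·31185 ≡ 1 (mod 68608), hence d = 31185.

31185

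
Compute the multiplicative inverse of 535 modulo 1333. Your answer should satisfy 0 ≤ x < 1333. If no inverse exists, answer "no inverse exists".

Run Euclid on (1333, 535):
1333 = 2*535 + 263
535 = 2*263 + 9
263 = 29*9 + 2
9 = 4*2 + 1
2 = 2*1 + 0
gcd = 1, so the inverse exists. Back-substitute:
1 = 9 − 4·2
1 = −4·263 + 117·9
1 = 117·535 − 238·263
1 = −238·1333 + 593·535
So 535·593 ≡ 1 (mod 1333).

593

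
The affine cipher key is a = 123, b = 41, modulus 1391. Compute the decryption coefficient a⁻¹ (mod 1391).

622

Apply the Euclidean algorithm to 1391 and 123:
1391 = 11*123 + 38
123 = 3*38 + 9
38 = 4*9 + 2
9 = 4*2 + 1
2 = 2*1 + 0
Since gcd(123, 1391) = 1, back-substitute to write 1 as a combination:
1 = 9 − 4·2
1 = −4·38 + 17·9
1 = 17·123 − 55·38
1 = −55·1391 + 622·123
So 123·622 ≡ 1 (mod 1391).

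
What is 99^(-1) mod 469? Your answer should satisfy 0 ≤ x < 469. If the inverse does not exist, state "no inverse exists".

gcd(469, 99) by repeated division:
469 = 4·99 + 73
99 = 1·73 + 26
73 = 2·26 + 21
26 = 1·21 + 5
21 = 4·5 + 1
5 = 5·1 + 0
gcd = 1, so the inverse exists. Back-substitute:
1 = 21 − 4·5
1 = −4·26 + 5·21
1 = 5·73 − 14·26
1 = −14·99 + 19·73
1 = 19·469 − 90·99
Hence 99⁻¹ ≡ -90 ≡ 379 (mod 469).

379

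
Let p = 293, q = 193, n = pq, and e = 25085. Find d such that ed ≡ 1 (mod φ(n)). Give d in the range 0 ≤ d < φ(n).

26453

φ(n) = (p−1)(q−1) = 292·192 = 56064.
Need d with 25085·d ≡ 1 (mod 56064). Apply the extended Euclidean algorithm:
56064 = 2·25085 + 5894
25085 = 4·5894 + 1509
5894 = 3·1509 + 1367
1509 = 1·1367 + 142
1367 = 9·142 + 89
142 = 1·89 + 53
89 = 1·53 + 36
53 = 1·36 + 17
36 = 2·17 + 2
17 = 8·2 + 1
2 = 2·1 + 0
Back-substitute:
1 = 17 − 8·2
1 = −8·36 + 17·17
1 = 17·53 − 25·36
1 = −25·89 + 42·53
1 = 42·142 − 67·89
1 = −67·1367 + 645·142
1 = 645·1509 − 712·1367
1 = −712·5894 + 2781·1509
1 = 2781·25085 − 11836·5894
1 = −11836·56064 + 26453·25085
So 25085·26453 ≡ 1 (mod 56064), hence d = 26453.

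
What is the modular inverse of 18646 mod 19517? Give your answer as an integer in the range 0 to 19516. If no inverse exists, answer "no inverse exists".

gcd(19517, 18646) by repeated division:
19517 = 1*18646 + 871
18646 = 21*871 + 355
871 = 2*355 + 161
355 = 2*161 + 33
161 = 4*33 + 29
33 = 1*29 + 4
29 = 7*4 + 1
4 = 4*1 + 0
gcd = 1, so the inverse exists. Back-substitute:
1 = 29 − 7·4
1 = −7·33 + 8·29
1 = 8·161 − 39·33
1 = −39·355 + 86·161
1 = 86·871 − 211·355
1 = −211·18646 + 4517·871
1 = 4517·19517 − 4728·18646
Hence 18646⁻¹ ≡ -4728 ≡ 14789 (mod 19517).

14789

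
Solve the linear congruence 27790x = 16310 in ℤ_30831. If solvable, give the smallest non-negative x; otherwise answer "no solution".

First find gcd(27790, 30831):
30831 = 1*27790 + 3041
27790 = 9*3041 + 421
3041 = 7*421 + 94
421 = 4*94 + 45
94 = 2*45 + 4
45 = 11*4 + 1
4 = 4*1 + 0
gcd = 1, so a unique solution mod 30831 exists.
Back-substitute for the Bézout coefficients:
1 = 45 − 11·4
1 = −11·94 + 23·45
1 = 23·421 − 103·94
1 = −103·3041 + 744·421
1 = 744·27790 − 6799·3041
1 = −6799·30831 + 7543·27790
So 27790·(7543) ≡ 1 (mod 30831), giving 27790⁻¹ ≡ 7543.
x ≡ 27790⁻¹·16310 ≡ 7543·16310 ≡ 10640 (mod 30831).

10640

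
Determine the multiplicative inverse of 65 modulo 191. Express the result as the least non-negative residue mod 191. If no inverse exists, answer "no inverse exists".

144

gcd(191, 65) by repeated division:
191 = 2×65 + 61
65 = 1×61 + 4
61 = 15×4 + 1
4 = 4×1 + 0
gcd = 1, so the inverse exists. Back-substitute:
1 = 61 − 15·4
1 = −15·65 + 16·61
1 = 16·191 − 47·65
Hence 65⁻¹ ≡ -47 ≡ 144 (mod 191).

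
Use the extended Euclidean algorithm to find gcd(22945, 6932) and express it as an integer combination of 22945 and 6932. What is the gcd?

1

Repeated division:
22945 = 3·6932 + 2149
6932 = 3·2149 + 485
2149 = 4·485 + 209
485 = 2·209 + 67
209 = 3·67 + 8
67 = 8·8 + 3
8 = 2·3 + 2
3 = 1·2 + 1
2 = 2·1 + 0
gcd(22945, 6932) = 1.
Working backward:
1 = 3 − 2
1 = −8 + 3·3
1 = 3·67 − 25·8
1 = −25·209 + 78·67
1 = 78·485 − 181·209
1 = −181·2149 + 802·485
1 = 802·6932 − 2587·2149
1 = −2587·22945 + 8563·6932
So 1 = (-2587)·22945 + (8563)·6932.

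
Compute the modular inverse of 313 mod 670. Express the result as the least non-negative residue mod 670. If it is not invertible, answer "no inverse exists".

Run Euclid on (670, 313):
670 = 2*313 + 44
313 = 7*44 + 5
44 = 8*5 + 4
5 = 1*4 + 1
4 = 4*1 + 0
Since gcd(313, 670) = 1, back-substitute to write 1 as a combination:
1 = 5 − 4
1 = −44 + 9·5
1 = 9·313 − 64·44
1 = −64·670 + 137·313
So 313·137 ≡ 1 (mod 670).

137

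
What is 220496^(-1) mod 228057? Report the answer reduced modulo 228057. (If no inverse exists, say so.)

221180

gcd(228057, 220496) by repeated division:
228057 = 1·220496 + 7561
220496 = 29·7561 + 1227
7561 = 6·1227 + 199
1227 = 6·199 + 33
199 = 6·33 + 1
33 = 33·1 + 0
Since gcd(220496, 228057) = 1, back-substitute to write 1 as a combination:
1 = 199 − 6·33
1 = −6·1227 + 37·199
1 = 37·7561 − 228·1227
1 = −228·220496 + 6649·7561
1 = 6649·228057 − 6877·220496
Hence 220496⁻¹ ≡ -6877 ≡ 221180 (mod 228057).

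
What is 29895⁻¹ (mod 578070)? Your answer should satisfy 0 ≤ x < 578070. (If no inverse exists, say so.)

no inverse exists

Euclidean algorithm on 578070, 29895:
578070 = 19*29895 + 10065
29895 = 2*10065 + 9765
10065 = 1*9765 + 300
9765 = 32*300 + 165
300 = 1*165 + 135
165 = 1*135 + 30
135 = 4*30 + 15
30 = 2*15 + 0
The gcd is 15, not 1, hence no inverse exists.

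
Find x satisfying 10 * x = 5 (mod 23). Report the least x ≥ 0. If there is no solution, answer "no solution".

First find gcd(10, 23):
23 = 2·10 + 3
10 = 3·3 + 1
3 = 3·1 + 0
gcd = 1, so a unique solution mod 23 exists.
Back-substitute for the Bézout coefficients:
1 = 10 − 3·3
1 = −3·23 + 7·10
So 10·(7) ≡ 1 (mod 23), giving 10⁻¹ ≡ 7.
x ≡ 10⁻¹·5 ≡ 7·5 ≡ 12 (mod 23).

12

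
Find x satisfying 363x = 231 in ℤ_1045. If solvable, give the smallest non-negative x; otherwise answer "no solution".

87

First find gcd(363, 1045):
1045 = 2*363 + 319
363 = 1*319 + 44
319 = 7*44 + 11
44 = 4*11 + 0
gcd = 11 and 11 | 231, so solutions exist. Divide through by 11: 33x ≡ 21 (mod 95).
Now find 33⁻¹ mod 95:
95 = 2×33 + 29
33 = 1×29 + 4
29 = 7×4 + 1
4 = 4×1 + 0
Back-substitute:
1 = 29 − 7·4
1 = −7·33 + 8·29
1 = 8·95 − 23·33
So 33·(-23) ≡ 1 (mod 95), i.e. 33⁻¹ ≡ 72.
Then x ≡ 72·21 ≡ 87 (mod 95); the smallest non-negative solution is x = 87.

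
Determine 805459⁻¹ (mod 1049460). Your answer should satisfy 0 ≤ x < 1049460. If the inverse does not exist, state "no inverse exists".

Apply the Euclidean algorithm to 1049460 and 805459:
1049460 = 1×805459 + 244001
805459 = 3×244001 + 73456
244001 = 3×73456 + 23633
73456 = 3×23633 + 2557
23633 = 9×2557 + 620
2557 = 4×620 + 77
620 = 8×77 + 4
77 = 19×4 + 1
4 = 4×1 + 0
gcd = 1, so the inverse exists. Back-substitute:
1 = 77 − 19·4
1 = −19·620 + 153·77
1 = 153·2557 − 631·620
1 = −631·23633 + 5832·2557
1 = 5832·73456 − 18127·23633
1 = −18127·244001 + 60213·73456
1 = 60213·805459 − 198766·244001
1 = −198766·1049460 + 258979·805459
So 805459·258979 ≡ 1 (mod 1049460).

258979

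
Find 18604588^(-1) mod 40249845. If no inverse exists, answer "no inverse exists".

5492167

Apply the Euclidean algorithm to 40249845 and 18604588:
40249845 = 2×18604588 + 3040669
18604588 = 6×3040669 + 360574
3040669 = 8×360574 + 156077
360574 = 2×156077 + 48420
156077 = 3×48420 + 10817
48420 = 4×10817 + 5152
10817 = 2×5152 + 513
5152 = 10×513 + 22
513 = 23×22 + 7
22 = 3×7 + 1
7 = 7×1 + 0
Since gcd(18604588, 40249845) = 1, back-substitute to write 1 as a combination:
1 = 22 − 3·7
1 = −3·513 + 70·22
1 = 70·5152 − 703·513
1 = −703·10817 + 1476·5152
1 = 1476·48420 − 6607·10817
1 = −6607·156077 + 21297·48420
1 = 21297·360574 − 49201·156077
1 = −49201·3040669 + 414905·360574
1 = 414905·18604588 − 2538631·3040669
1 = −2538631·40249845 + 5492167·18604588
So 18604588·5492167 ≡ 1 (mod 40249845).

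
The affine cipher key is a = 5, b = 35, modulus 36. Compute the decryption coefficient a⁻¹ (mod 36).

29

gcd(36, 5) by repeated division:
36 = 7·5 + 1
5 = 5·1 + 0
gcd = 1, so the inverse exists. Back-substitute:
1 = 36 − 7·5
Hence 5⁻¹ ≡ -7 ≡ 29 (mod 36).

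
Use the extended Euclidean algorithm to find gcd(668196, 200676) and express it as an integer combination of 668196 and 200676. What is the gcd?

12

Euclidean algorithm:
668196 = 3*200676 + 66168
200676 = 3*66168 + 2172
66168 = 30*2172 + 1008
2172 = 2*1008 + 156
1008 = 6*156 + 72
156 = 2*72 + 12
72 = 6*12 + 0
gcd(668196, 200676) = 12.
Express as a combination:
12 = 156 − 2·72
12 = −2·1008 + 13·156
12 = 13·2172 − 28·1008
12 = −28·66168 + 853·2172
12 = 853·200676 − 2587·66168
12 = −2587·668196 + 8614·200676
So 12 = (-2587)·668196 + (8614)·200676.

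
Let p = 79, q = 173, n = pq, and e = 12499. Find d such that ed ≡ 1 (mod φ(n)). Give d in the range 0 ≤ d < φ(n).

7915

φ(n) = (p−1)(q−1) = 78·172 = 13416.
Need d with 12499·d ≡ 1 (mod 13416). Apply the extended Euclidean algorithm:
13416 = 1·12499 + 917
12499 = 13·917 + 578
917 = 1·578 + 339
578 = 1·339 + 239
339 = 1·239 + 100
239 = 2·100 + 39
100 = 2·39 + 22
39 = 1·22 + 17
22 = 1·17 + 5
17 = 3·5 + 2
5 = 2·2 + 1
2 = 2·1 + 0
Back-substitute:
1 = 5 − 2·2
1 = −2·17 + 7·5
1 = 7·22 − 9·17
1 = −9·39 + 16·22
1 = 16·100 − 41·39
1 = −41·239 + 98·100
1 = 98·339 − 139·239
1 = −139·578 + 237·339
1 = 237·917 − 376·578
1 = −376·12499 + 5125·917
1 = 5125·13416 − 5501·12499
So 12499·(-5501) ≡ 1 (mod 13416), hence d ≡ -5501 ≡ 7915 (mod 13416).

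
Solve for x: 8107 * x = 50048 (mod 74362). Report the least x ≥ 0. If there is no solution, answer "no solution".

First find gcd(8107, 74362):
74362 = 9*8107 + 1399
8107 = 5*1399 + 1112
1399 = 1*1112 + 287
1112 = 3*287 + 251
287 = 1*251 + 36
251 = 6*36 + 35
36 = 1*35 + 1
35 = 35*1 + 0
gcd = 1, so a unique solution mod 74362 exists.
Back-substitute for the Bézout coefficients:
1 = 36 − 35
1 = −251 + 7·36
1 = 7·287 − 8·251
1 = −8·1112 + 31·287
1 = 31·1399 − 39·1112
1 = −39·8107 + 226·1399
1 = 226·74362 − 2073·8107
So 8107·(-2073) ≡ 1 (mod 74362), giving 8107⁻¹ ≡ 72289.
x ≡ 8107⁻¹·50048 ≡ 72289·50048 ≡ 59848 (mod 74362).

59848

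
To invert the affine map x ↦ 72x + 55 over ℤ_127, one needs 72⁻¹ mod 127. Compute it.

Apply the Euclidean algorithm to 127 and 72:
127 = 1*72 + 55
72 = 1*55 + 17
55 = 3*17 + 4
17 = 4*4 + 1
4 = 4*1 + 0
The gcd is 1. Working backward:
1 = 17 − 4·4
1 = −4·55 + 13·17
1 = 13·72 − 17·55
1 = −17·127 + 30·72
So 72·30 ≡ 1 (mod 127).

30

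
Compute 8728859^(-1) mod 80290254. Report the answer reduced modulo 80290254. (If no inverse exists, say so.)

75341879

gcd(80290254, 8728859) by repeated division:
80290254 = 9×8728859 + 1730523
8728859 = 5×1730523 + 76244
1730523 = 22×76244 + 53155
76244 = 1×53155 + 23089
53155 = 2×23089 + 6977
23089 = 3×6977 + 2158
6977 = 3×2158 + 503
2158 = 4×503 + 146
503 = 3×146 + 65
146 = 2×65 + 16
65 = 4×16 + 1
16 = 16×1 + 0
gcd = 1, so the inverse exists. Back-substitute:
1 = 65 − 4·16
1 = −4·146 + 9·65
1 = 9·503 − 31·146
1 = −31·2158 + 133·503
1 = 133·6977 − 430·2158
1 = −430·23089 + 1423·6977
1 = 1423·53155 − 3276·23089
1 = −3276·76244 + 4699·53155
1 = 4699·1730523 − 106654·76244
1 = −106654·8728859 + 537969·1730523
1 = 537969·80290254 − 4948375·8728859
Thus 8728859·(-4948375) ≡ 1 (mod 80290254); reducing, -4948375 mod 80290254 = 75341879.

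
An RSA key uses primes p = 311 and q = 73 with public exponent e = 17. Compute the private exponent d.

1313

φ(n) = (p−1)(q−1) = 310·72 = 22320.
Need d with 17·d ≡ 1 (mod 22320). Apply the extended Euclidean algorithm:
22320 = 1312·17 + 16
17 = 1·16 + 1
16 = 16·1 + 0
Back-substitute:
1 = 17 − 16
1 = −22320 + 1313·17
So 17·1313 ≡ 1 (mod 22320), hence d = 1313.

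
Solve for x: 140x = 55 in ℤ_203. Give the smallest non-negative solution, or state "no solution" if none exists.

no solution

gcd(140, 203):
203 = 1*140 + 63
140 = 2*63 + 14
63 = 4*14 + 7
14 = 2*7 + 0
gcd = 7, but 7 ∤ 55, so the congruence has no solution.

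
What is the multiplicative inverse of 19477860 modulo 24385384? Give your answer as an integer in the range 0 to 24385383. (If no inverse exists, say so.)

no inverse exists

Euclidean algorithm on 24385384, 19477860:
24385384 = 1·19477860 + 4907524
19477860 = 3·4907524 + 4755288
4907524 = 1·4755288 + 152236
4755288 = 31·152236 + 35972
152236 = 4·35972 + 8348
35972 = 4·8348 + 2580
8348 = 3·2580 + 608
2580 = 4·608 + 148
608 = 4·148 + 16
148 = 9·16 + 4
16 = 4·4 + 0
gcd(19477860, 24385384) = 4 ≠ 1, so 19477860 has no multiplicative inverse modulo 24385384.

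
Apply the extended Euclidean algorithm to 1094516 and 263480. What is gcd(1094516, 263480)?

Apply Euclid's algorithm to 1094516 and 263480:
1094516 = 4×263480 + 40596
263480 = 6×40596 + 19904
40596 = 2×19904 + 788
19904 = 25×788 + 204
788 = 3×204 + 176
204 = 1×176 + 28
176 = 6×28 + 8
28 = 3×8 + 4
8 = 2×4 + 0
gcd(1094516, 263480) = 4.
Back-substituting:
4 = 28 − 3·8
4 = −3·176 + 19·28
4 = 19·204 − 22·176
4 = −22·788 + 85·204
4 = 85·19904 − 2147·788
4 = −2147·40596 + 4379·19904
4 = 4379·263480 − 28421·40596
4 = −28421·1094516 + 118063·263480
So 4 = (-28421)·1094516 + (118063)·263480.

4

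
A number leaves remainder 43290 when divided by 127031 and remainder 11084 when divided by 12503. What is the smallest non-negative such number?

Write x = 43290 + 127031·k. Then 127031·k ≡ 11084 − 43290 ≡ 5303 (mod 12503).
Need 127031⁻¹ mod 12503. Extended Euclid on (12503, 2001):
12503 = 6·2001 + 497
2001 = 4·497 + 13
497 = 38·13 + 3
13 = 4·3 + 1
3 = 3·1 + 0
Back-substitute:
1 = 13 − 4·3
1 = −4·497 + 153·13
1 = 153·2001 − 616·497
1 = −616·12503 + 3849·2001
127031⁻¹ ≡ 3849 (mod 12503), so k ≡ 3849·5303 ≡ 6351 (mod 12503).
x = 43290 + 127031·6351 = 806817171.

806817171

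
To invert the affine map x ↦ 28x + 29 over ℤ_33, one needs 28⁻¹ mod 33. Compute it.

13

Apply the Euclidean algorithm to 33 and 28:
33 = 1×28 + 5
28 = 5×5 + 3
5 = 1×3 + 2
3 = 1×2 + 1
2 = 2×1 + 0
The gcd is 1. Working backward:
1 = 3 − 2
1 = −5 + 2·3
1 = 2·28 − 11·5
1 = −11·33 + 13·28
So 28·13 ≡ 1 (mod 33).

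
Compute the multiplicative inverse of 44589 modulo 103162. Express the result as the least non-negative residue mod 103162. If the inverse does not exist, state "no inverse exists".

Run Euclid on (103162, 44589):
103162 = 2·44589 + 13984
44589 = 3·13984 + 2637
13984 = 5·2637 + 799
2637 = 3·799 + 240
799 = 3·240 + 79
240 = 3·79 + 3
79 = 26·3 + 1
3 = 3·1 + 0
The gcd is 1. Working backward:
1 = 79 − 26·3
1 = −26·240 + 79·79
1 = 79·799 − 263·240
1 = −263·2637 + 868·799
1 = 868·13984 − 4603·2637
1 = −4603·44589 + 14677·13984
1 = 14677·103162 − 33957·44589
Thus 44589·(-33957) ≡ 1 (mod 103162); reducing, -33957 mod 103162 = 69205.

69205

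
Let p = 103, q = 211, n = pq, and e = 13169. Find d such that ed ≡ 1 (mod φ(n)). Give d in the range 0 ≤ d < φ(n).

17609

φ(n) = (p−1)(q−1) = 102·210 = 21420.
Need d with 13169·d ≡ 1 (mod 21420). Apply the extended Euclidean algorithm:
21420 = 1·13169 + 8251
13169 = 1·8251 + 4918
8251 = 1·4918 + 3333
4918 = 1·3333 + 1585
3333 = 2·1585 + 163
1585 = 9·163 + 118
163 = 1·118 + 45
118 = 2·45 + 28
45 = 1·28 + 17
28 = 1·17 + 11
17 = 1·11 + 6
11 = 1·6 + 5
6 = 1·5 + 1
5 = 5·1 + 0
Back-substitute:
1 = 6 − 5
1 = −11 + 2·6
1 = 2·17 − 3·11
1 = −3·28 + 5·17
1 = 5·45 − 8·28
1 = −8·118 + 21·45
1 = 21·163 − 29·118
1 = −29·1585 + 282·163
1 = 282·3333 − 593·1585
1 = −593·4918 + 875·3333
1 = 875·8251 − 1468·4918
1 = −1468·13169 + 2343·8251
1 = 2343·21420 − 3811·13169
So 13169·(-3811) ≡ 1 (mod 21420), hence d ≡ -3811 ≡ 17609 (mod 21420).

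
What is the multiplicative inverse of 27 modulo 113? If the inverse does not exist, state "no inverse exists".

67

Apply the Euclidean algorithm to 113 and 27:
113 = 4*27 + 5
27 = 5*5 + 2
5 = 2*2 + 1
2 = 2*1 + 0
Since gcd(27, 113) = 1, back-substitute to write 1 as a combination:
1 = 5 − 2·2
1 = −2·27 + 11·5
1 = 11·113 − 46·27
Hence 27⁻¹ ≡ -46 ≡ 67 (mod 113).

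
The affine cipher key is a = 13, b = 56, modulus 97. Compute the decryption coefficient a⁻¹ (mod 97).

Run Euclid on (97, 13):
97 = 7·13 + 6
13 = 2·6 + 1
6 = 6·1 + 0
The gcd is 1. Working backward:
1 = 13 − 2·6
1 = −2·97 + 15·13
So 13·15 ≡ 1 (mod 97).

15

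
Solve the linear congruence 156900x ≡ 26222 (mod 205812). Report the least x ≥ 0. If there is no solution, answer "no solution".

no solution

gcd(156900, 205812):
205812 = 1*156900 + 48912
156900 = 3*48912 + 10164
48912 = 4*10164 + 8256
10164 = 1*8256 + 1908
8256 = 4*1908 + 624
1908 = 3*624 + 36
624 = 17*36 + 12
36 = 3*12 + 0
gcd = 12, but 12 ∤ 26222, so the congruence has no solution.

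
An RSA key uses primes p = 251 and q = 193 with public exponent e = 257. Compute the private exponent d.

11393

φ(n) = (p−1)(q−1) = 250·192 = 48000.
Need d with 257·d ≡ 1 (mod 48000). Apply the extended Euclidean algorithm:
48000 = 186*257 + 198
257 = 1*198 + 59
198 = 3*59 + 21
59 = 2*21 + 17
21 = 1*17 + 4
17 = 4*4 + 1
4 = 4*1 + 0
Back-substitute:
1 = 17 − 4·4
1 = −4·21 + 5·17
1 = 5·59 − 14·21
1 = −14·198 + 47·59
1 = 47·257 − 61·198
1 = −61·48000 + 11393·257
So 257·11393 ≡ 1 (mod 48000), hence d = 11393.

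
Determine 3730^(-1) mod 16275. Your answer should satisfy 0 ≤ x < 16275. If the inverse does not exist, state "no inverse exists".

no inverse exists

Euclidean algorithm on 16275, 3730:
16275 = 4×3730 + 1355
3730 = 2×1355 + 1020
1355 = 1×1020 + 335
1020 = 3×335 + 15
335 = 22×15 + 5
15 = 3×5 + 0
gcd(3730, 16275) = 5 ≠ 1, so 3730 has no multiplicative inverse modulo 16275.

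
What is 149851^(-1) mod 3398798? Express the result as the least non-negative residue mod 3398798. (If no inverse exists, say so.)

Euclidean algorithm on 3398798, 149851:
3398798 = 22·149851 + 102076
149851 = 1·102076 + 47775
102076 = 2·47775 + 6526
47775 = 7·6526 + 2093
6526 = 3·2093 + 247
2093 = 8·247 + 117
247 = 2·117 + 13
117 = 9·13 + 0
gcd(149851, 3398798) = 13 ≠ 1, so 149851 has no multiplicative inverse modulo 3398798.

no inverse exists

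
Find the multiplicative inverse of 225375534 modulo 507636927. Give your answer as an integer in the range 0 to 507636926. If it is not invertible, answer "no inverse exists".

Euclidean algorithm on 507636927, 225375534:
507636927 = 2*225375534 + 56885859
225375534 = 3*56885859 + 54717957
56885859 = 1*54717957 + 2167902
54717957 = 25*2167902 + 520407
2167902 = 4*520407 + 86274
520407 = 6*86274 + 2763
86274 = 31*2763 + 621
2763 = 4*621 + 279
621 = 2*279 + 63
279 = 4*63 + 27
63 = 2*27 + 9
27 = 3*9 + 0
The gcd is 9, not 1, hence no inverse exists.

no inverse exists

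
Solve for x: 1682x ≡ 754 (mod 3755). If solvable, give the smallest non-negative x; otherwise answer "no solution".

First find gcd(1682, 3755):
3755 = 2*1682 + 391
1682 = 4*391 + 118
391 = 3*118 + 37
118 = 3*37 + 7
37 = 5*7 + 2
7 = 3*2 + 1
2 = 2*1 + 0
gcd = 1, so a unique solution mod 3755 exists.
Back-substitute for the Bézout coefficients:
1 = 7 − 3·2
1 = −3·37 + 16·7
1 = 16·118 − 51·37
1 = −51·391 + 169·118
1 = 169·1682 − 727·391
1 = −727·3755 + 1623·1682
So 1682·(1623) ≡ 1 (mod 3755), giving 1682⁻¹ ≡ 1623.
x ≡ 1682⁻¹·754 ≡ 1623·754 ≡ 3367 (mod 3755).

3367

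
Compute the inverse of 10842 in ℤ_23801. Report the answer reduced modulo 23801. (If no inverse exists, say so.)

gcd(23801, 10842) by repeated division:
23801 = 2·10842 + 2117
10842 = 5·2117 + 257
2117 = 8·257 + 61
257 = 4·61 + 13
61 = 4·13 + 9
13 = 1·9 + 4
9 = 2·4 + 1
4 = 4·1 + 0
gcd = 1, so the inverse exists. Back-substitute:
1 = 9 − 2·4
1 = −2·13 + 3·9
1 = 3·61 − 14·13
1 = −14·257 + 59·61
1 = 59·2117 − 486·257
1 = −486·10842 + 2489·2117
1 = 2489·23801 − 5464·10842
So 10842·(-5464) ≡ 1 (mod 23801), and -5464 ≡ 18337 (mod 23801).

18337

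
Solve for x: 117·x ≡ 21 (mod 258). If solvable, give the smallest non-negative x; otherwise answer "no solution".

9

First find gcd(117, 258):
258 = 2×117 + 24
117 = 4×24 + 21
24 = 1×21 + 3
21 = 7×3 + 0
gcd = 3 and 3 | 21, so solutions exist. Divide through by 3: 39x ≡ 7 (mod 86).
Now find 39⁻¹ mod 86:
86 = 2*39 + 8
39 = 4*8 + 7
8 = 1*7 + 1
7 = 7*1 + 0
Back-substitute:
1 = 8 − 7
1 = −39 + 5·8
1 = 5·86 − 11·39
So 39·(-11) ≡ 1 (mod 86), i.e. 39⁻¹ ≡ 75.
Then x ≡ 75·7 ≡ 9 (mod 86); the smallest non-negative solution is x = 9.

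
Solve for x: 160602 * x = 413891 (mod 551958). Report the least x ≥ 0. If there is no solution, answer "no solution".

no solution

gcd(160602, 551958):
551958 = 3·160602 + 70152
160602 = 2·70152 + 20298
70152 = 3·20298 + 9258
20298 = 2·9258 + 1782
9258 = 5·1782 + 348
1782 = 5·348 + 42
348 = 8·42 + 12
42 = 3·12 + 6
12 = 2·6 + 0
gcd = 6, but 6 ∤ 413891, so the congruence has no solution.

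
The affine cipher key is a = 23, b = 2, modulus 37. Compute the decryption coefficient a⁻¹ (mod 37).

29

Run Euclid on (37, 23):
37 = 1*23 + 14
23 = 1*14 + 9
14 = 1*9 + 5
9 = 1*5 + 4
5 = 1*4 + 1
4 = 4*1 + 0
Since gcd(23, 37) = 1, back-substitute to write 1 as a combination:
1 = 5 − 4
1 = −9 + 2·5
1 = 2·14 − 3·9
1 = −3·23 + 5·14
1 = 5·37 − 8·23
Thus 23·(-8) ≡ 1 (mod 37); reducing, -8 mod 37 = 29.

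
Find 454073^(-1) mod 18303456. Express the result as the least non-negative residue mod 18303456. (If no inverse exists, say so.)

3602057

Apply the Euclidean algorithm to 18303456 and 454073:
18303456 = 40*454073 + 140536
454073 = 3*140536 + 32465
140536 = 4*32465 + 10676
32465 = 3*10676 + 437
10676 = 24*437 + 188
437 = 2*188 + 61
188 = 3*61 + 5
61 = 12*5 + 1
5 = 5*1 + 0
gcd = 1, so the inverse exists. Back-substitute:
1 = 61 − 12·5
1 = −12·188 + 37·61
1 = 37·437 − 86·188
1 = −86·10676 + 2101·437
1 = 2101·32465 − 6389·10676
1 = −6389·140536 + 27657·32465
1 = 27657·454073 − 89360·140536
1 = −89360·18303456 + 3602057·454073
So 454073·3602057 ≡ 1 (mod 18303456).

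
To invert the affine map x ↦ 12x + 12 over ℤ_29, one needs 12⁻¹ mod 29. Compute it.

17

gcd(29, 12) by repeated division:
29 = 2×12 + 5
12 = 2×5 + 2
5 = 2×2 + 1
2 = 2×1 + 0
gcd = 1, so the inverse exists. Back-substitute:
1 = 5 − 2·2
1 = −2·12 + 5·5
1 = 5·29 − 12·12
Hence 12⁻¹ ≡ -12 ≡ 17 (mod 29).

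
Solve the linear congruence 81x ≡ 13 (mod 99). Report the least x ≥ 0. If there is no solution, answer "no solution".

no solution

gcd(81, 99):
99 = 1*81 + 18
81 = 4*18 + 9
18 = 2*9 + 0
gcd = 9, but 9 ∤ 13, so the congruence has no solution.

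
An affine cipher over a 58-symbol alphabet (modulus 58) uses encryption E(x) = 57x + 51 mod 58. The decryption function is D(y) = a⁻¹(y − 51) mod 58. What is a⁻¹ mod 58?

57

Extended Euclidean algorithm:
58 = 1*57 + 1
57 = 57*1 + 0
The gcd is 1. Working backward:
1 = 58 − 57
Hence 57⁻¹ ≡ -1 ≡ 57 (mod 58).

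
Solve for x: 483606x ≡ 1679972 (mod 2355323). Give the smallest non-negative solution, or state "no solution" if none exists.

First find gcd(483606, 2355323):
2355323 = 4×483606 + 420899
483606 = 1×420899 + 62707
420899 = 6×62707 + 44657
62707 = 1×44657 + 18050
44657 = 2×18050 + 8557
18050 = 2×8557 + 936
8557 = 9×936 + 133
936 = 7×133 + 5
133 = 26×5 + 3
5 = 1×3 + 2
3 = 1×2 + 1
2 = 2×1 + 0
gcd = 1, so a unique solution mod 2355323 exists.
Back-substitute for the Bézout coefficients:
1 = 3 − 2
1 = −5 + 2·3
1 = 2·133 − 53·5
1 = −53·936 + 373·133
1 = 373·8557 − 3410·936
1 = −3410·18050 + 7193·8557
1 = 7193·44657 − 17796·18050
1 = −17796·62707 + 24989·44657
1 = 24989·420899 − 167730·62707
1 = −167730·483606 + 192719·420899
1 = 192719·2355323 − 938606·483606
So 483606·(-938606) ≡ 1 (mod 2355323), giving 483606⁻¹ ≡ 1416717.
x ≡ 483606⁻¹·1679972 ≡ 1416717·1679972 ≡ 421716 (mod 2355323).

421716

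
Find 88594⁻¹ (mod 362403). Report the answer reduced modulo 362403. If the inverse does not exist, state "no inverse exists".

Apply the Euclidean algorithm to 362403 and 88594:
362403 = 4*88594 + 8027
88594 = 11*8027 + 297
8027 = 27*297 + 8
297 = 37*8 + 1
8 = 8*1 + 0
The gcd is 1. Working backward:
1 = 297 − 37·8
1 = −37·8027 + 1000·297
1 = 1000·88594 − 11037·8027
1 = −11037·362403 + 45148·88594
So 88594·45148 ≡ 1 (mod 362403).

45148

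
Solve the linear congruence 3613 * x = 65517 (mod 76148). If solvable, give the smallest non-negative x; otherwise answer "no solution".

73637

First find gcd(3613, 76148):
76148 = 21×3613 + 275
3613 = 13×275 + 38
275 = 7×38 + 9
38 = 4×9 + 2
9 = 4×2 + 1
2 = 2×1 + 0
gcd = 1, so a unique solution mod 76148 exists.
Back-substitute for the Bézout coefficients:
1 = 9 − 4·2
1 = −4·38 + 17·9
1 = 17·275 − 123·38
1 = −123·3613 + 1616·275
1 = 1616·76148 − 34059·3613
So 3613·(-34059) ≡ 1 (mod 76148), giving 3613⁻¹ ≡ 42089.
x ≡ 3613⁻¹·65517 ≡ 42089·65517 ≡ 73637 (mod 76148).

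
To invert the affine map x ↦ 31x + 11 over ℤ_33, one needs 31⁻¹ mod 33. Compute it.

16

Extended Euclidean algorithm:
33 = 1*31 + 2
31 = 15*2 + 1
2 = 2*1 + 0
The gcd is 1. Working backward:
1 = 31 − 15·2
1 = −15·33 + 16·31
So 31·16 ≡ 1 (mod 33).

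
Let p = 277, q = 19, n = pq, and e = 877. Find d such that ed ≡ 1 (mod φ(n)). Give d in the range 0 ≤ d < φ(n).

φ(n) = (p−1)(q−1) = 276·18 = 4968.
Need d with 877·d ≡ 1 (mod 4968). Apply the extended Euclidean algorithm:
4968 = 5·877 + 583
877 = 1·583 + 294
583 = 1·294 + 289
294 = 1·289 + 5
289 = 57·5 + 4
5 = 1·4 + 1
4 = 4·1 + 0
Back-substitute:
1 = 5 − 4
1 = −289 + 58·5
1 = 58·294 − 59·289
1 = −59·583 + 117·294
1 = 117·877 − 176·583
1 = −176·4968 + 997·877
So 877·997 ≡ 1 (mod 4968), hence d = 997.

997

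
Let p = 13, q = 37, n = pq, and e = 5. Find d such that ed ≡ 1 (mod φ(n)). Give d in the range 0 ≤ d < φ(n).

φ(n) = (p−1)(q−1) = 12·36 = 432.
Need d with 5·d ≡ 1 (mod 432). Apply the extended Euclidean algorithm:
432 = 86×5 + 2
5 = 2×2 + 1
2 = 2×1 + 0
Back-substitute:
1 = 5 − 2·2
1 = −2·432 + 173·5
So 5·173 ≡ 1 (mod 432), hence d = 173.

173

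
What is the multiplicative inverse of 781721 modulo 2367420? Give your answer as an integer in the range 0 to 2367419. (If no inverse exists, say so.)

Extended Euclidean algorithm:
2367420 = 3·781721 + 22257
781721 = 35·22257 + 2726
22257 = 8·2726 + 449
2726 = 6·449 + 32
449 = 14·32 + 1
32 = 32·1 + 0
Since gcd(781721, 2367420) = 1, back-substitute to write 1 as a combination:
1 = 449 − 14·32
1 = −14·2726 + 85·449
1 = 85·22257 − 694·2726
1 = −694·781721 + 24375·22257
1 = 24375·2367420 − 73819·781721
So 781721·(-73819) ≡ 1 (mod 2367420), and -73819 ≡ 2293601 (mod 2367420).

2293601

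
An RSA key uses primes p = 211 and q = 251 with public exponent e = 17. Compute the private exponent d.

φ(n) = (p−1)(q−1) = 210·250 = 52500.
Need d with 17·d ≡ 1 (mod 52500). Apply the extended Euclidean algorithm:
52500 = 3088×17 + 4
17 = 4×4 + 1
4 = 4×1 + 0
Back-substitute:
1 = 17 − 4·4
1 = −4·52500 + 12353·17
So 17·12353 ≡ 1 (mod 52500), hence d = 12353.

12353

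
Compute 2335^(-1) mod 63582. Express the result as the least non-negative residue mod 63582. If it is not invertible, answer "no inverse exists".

Extended Euclidean algorithm:
63582 = 27×2335 + 537
2335 = 4×537 + 187
537 = 2×187 + 163
187 = 1×163 + 24
163 = 6×24 + 19
24 = 1×19 + 5
19 = 3×5 + 4
5 = 1×4 + 1
4 = 4×1 + 0
Since gcd(2335, 63582) = 1, back-substitute to write 1 as a combination:
1 = 5 − 4
1 = −19 + 4·5
1 = 4·24 − 5·19
1 = −5·163 + 34·24
1 = 34·187 − 39·163
1 = −39·537 + 112·187
1 = 112·2335 − 487·537
1 = −487·63582 + 13261·2335
So 2335·13261 ≡ 1 (mod 63582).

13261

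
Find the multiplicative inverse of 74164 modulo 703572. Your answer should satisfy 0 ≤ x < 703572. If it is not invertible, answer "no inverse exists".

no inverse exists

Compute gcd(74164, 703572):
703572 = 9*74164 + 36096
74164 = 2*36096 + 1972
36096 = 18*1972 + 600
1972 = 3*600 + 172
600 = 3*172 + 84
172 = 2*84 + 4
84 = 21*4 + 0
Since gcd = 4 > 1, 74164 is not a unit mod 703572.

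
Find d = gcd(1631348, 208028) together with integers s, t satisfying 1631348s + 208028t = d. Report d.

Repeated division:
1631348 = 7×208028 + 175152
208028 = 1×175152 + 32876
175152 = 5×32876 + 10772
32876 = 3×10772 + 560
10772 = 19×560 + 132
560 = 4×132 + 32
132 = 4×32 + 4
32 = 8×4 + 0
gcd(1631348, 208028) = 4.
Back-substituting:
4 = 132 − 4·32
4 = −4·560 + 17·132
4 = 17·10772 − 327·560
4 = −327·32876 + 998·10772
4 = 998·175152 − 5317·32876
4 = −5317·208028 + 6315·175152
4 = 6315·1631348 − 49522·208028
So 4 = (6315)·1631348 + (-49522)·208028.

4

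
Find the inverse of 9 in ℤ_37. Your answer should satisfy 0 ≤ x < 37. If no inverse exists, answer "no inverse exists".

33

Apply the Euclidean algorithm to 37 and 9:
37 = 4*9 + 1
9 = 9*1 + 0
Since gcd(9, 37) = 1, back-substitute to write 1 as a combination:
1 = 37 − 4·9
Thus 9·(-4) ≡ 1 (mod 37); reducing, -4 mod 37 = 33.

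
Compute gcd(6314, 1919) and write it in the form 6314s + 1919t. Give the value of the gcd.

1

Apply Euclid's algorithm to 6314 and 1919:
6314 = 3*1919 + 557
1919 = 3*557 + 248
557 = 2*248 + 61
248 = 4*61 + 4
61 = 15*4 + 1
4 = 4*1 + 0
gcd(6314, 1919) = 1.
Express as a combination:
1 = 61 − 15·4
1 = −15·248 + 61·61
1 = 61·557 − 137·248
1 = −137·1919 + 472·557
1 = 472·6314 − 1553·1919
So 1 = (472)·6314 + (-1553)·1919.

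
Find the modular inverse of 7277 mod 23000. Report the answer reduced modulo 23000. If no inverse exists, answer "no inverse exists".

Apply the Euclidean algorithm to 23000 and 7277:
23000 = 3×7277 + 1169
7277 = 6×1169 + 263
1169 = 4×263 + 117
263 = 2×117 + 29
117 = 4×29 + 1
29 = 29×1 + 0
The gcd is 1. Working backward:
1 = 117 − 4·29
1 = −4·263 + 9·117
1 = 9·1169 − 40·263
1 = −40·7277 + 249·1169
1 = 249·23000 − 787·7277
So 7277·(-787) ≡ 1 (mod 23000), and -787 ≡ 22213 (mod 23000).

22213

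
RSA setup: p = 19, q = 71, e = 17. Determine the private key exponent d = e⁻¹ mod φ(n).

593

φ(n) = (p−1)(q−1) = 18·70 = 1260.
Need d with 17·d ≡ 1 (mod 1260). Apply the extended Euclidean algorithm:
1260 = 74·17 + 2
17 = 8·2 + 1
2 = 2·1 + 0
Back-substitute:
1 = 17 − 8·2
1 = −8·1260 + 593·17
So 17·593 ≡ 1 (mod 1260), hence d = 593.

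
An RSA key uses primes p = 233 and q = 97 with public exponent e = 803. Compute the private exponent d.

3467

φ(n) = (p−1)(q−1) = 232·96 = 22272.
Need d with 803·d ≡ 1 (mod 22272). Apply the extended Euclidean algorithm:
22272 = 27*803 + 591
803 = 1*591 + 212
591 = 2*212 + 167
212 = 1*167 + 45
167 = 3*45 + 32
45 = 1*32 + 13
32 = 2*13 + 6
13 = 2*6 + 1
6 = 6*1 + 0
Back-substitute:
1 = 13 − 2·6
1 = −2·32 + 5·13
1 = 5·45 − 7·32
1 = −7·167 + 26·45
1 = 26·212 − 33·167
1 = −33·591 + 92·212
1 = 92·803 − 125·591
1 = −125·22272 + 3467·803
So 803·3467 ≡ 1 (mod 22272), hence d = 3467.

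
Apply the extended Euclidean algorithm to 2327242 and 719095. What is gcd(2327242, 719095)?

Apply Euclid's algorithm to 2327242 and 719095:
2327242 = 3*719095 + 169957
719095 = 4*169957 + 39267
169957 = 4*39267 + 12889
39267 = 3*12889 + 600
12889 = 21*600 + 289
600 = 2*289 + 22
289 = 13*22 + 3
22 = 7*3 + 1
3 = 3*1 + 0
gcd(2327242, 719095) = 1.
Express as a combination:
1 = 22 − 7·3
1 = −7·289 + 92·22
1 = 92·600 − 191·289
1 = −191·12889 + 4103·600
1 = 4103·39267 − 12500·12889
1 = −12500·169957 + 54103·39267
1 = 54103·719095 − 228912·169957
1 = −228912·2327242 + 740839·719095
So 1 = (-228912)·2327242 + (740839)·719095.

1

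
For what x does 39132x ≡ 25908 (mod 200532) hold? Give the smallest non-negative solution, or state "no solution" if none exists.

First find gcd(39132, 200532):
200532 = 5*39132 + 4872
39132 = 8*4872 + 156
4872 = 31*156 + 36
156 = 4*36 + 12
36 = 3*12 + 0
gcd = 12 and 12 | 25908, so solutions exist. Divide through by 12: 3261x ≡ 2159 (mod 16711).
Now find 3261⁻¹ mod 16711:
16711 = 5·3261 + 406
3261 = 8·406 + 13
406 = 31·13 + 3
13 = 4·3 + 1
3 = 3·1 + 0
Back-substitute:
1 = 13 − 4·3
1 = −4·406 + 125·13
1 = 125·3261 − 1004·406
1 = −1004·16711 + 5145·3261
So 3261⁻¹ ≡ 5145 (mod 16711).
Then x ≡ 5145·2159 ≡ 11951 (mod 16711); the smallest non-negative solution is x = 11951.

11951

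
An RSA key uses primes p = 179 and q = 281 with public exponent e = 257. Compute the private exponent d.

19393

φ(n) = (p−1)(q−1) = 178·280 = 49840.
Need d with 257·d ≡ 1 (mod 49840). Apply the extended Euclidean algorithm:
49840 = 193*257 + 239
257 = 1*239 + 18
239 = 13*18 + 5
18 = 3*5 + 3
5 = 1*3 + 2
3 = 1*2 + 1
2 = 2*1 + 0
Back-substitute:
1 = 3 − 2
1 = −5 + 2·3
1 = 2·18 − 7·5
1 = −7·239 + 93·18
1 = 93·257 − 100·239
1 = −100·49840 + 19393·257
So 257·19393 ≡ 1 (mod 49840), hence d = 19393.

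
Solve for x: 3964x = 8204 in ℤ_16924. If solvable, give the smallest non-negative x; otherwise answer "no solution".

First find gcd(3964, 16924):
16924 = 4*3964 + 1068
3964 = 3*1068 + 760
1068 = 1*760 + 308
760 = 2*308 + 144
308 = 2*144 + 20
144 = 7*20 + 4
20 = 5*4 + 0
gcd = 4 and 4 | 8204, so solutions exist. Divide through by 4: 991x ≡ 2051 (mod 4231).
Now find 991⁻¹ mod 4231:
4231 = 4*991 + 267
991 = 3*267 + 190
267 = 1*190 + 77
190 = 2*77 + 36
77 = 2*36 + 5
36 = 7*5 + 1
5 = 5*1 + 0
Back-substitute:
1 = 36 − 7·5
1 = −7·77 + 15·36
1 = 15·190 − 37·77
1 = −37·267 + 52·190
1 = 52·991 − 193·267
1 = −193·4231 + 824·991
So 991⁻¹ ≡ 824 (mod 4231).
Then x ≡ 824·2051 ≡ 1855 (mod 4231); the smallest non-negative solution is x = 1855.

1855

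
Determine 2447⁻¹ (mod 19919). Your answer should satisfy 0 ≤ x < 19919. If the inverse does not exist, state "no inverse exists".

Apply the Euclidean algorithm to 19919 and 2447:
19919 = 8*2447 + 343
2447 = 7*343 + 46
343 = 7*46 + 21
46 = 2*21 + 4
21 = 5*4 + 1
4 = 4*1 + 0
Since gcd(2447, 19919) = 1, back-substitute to write 1 as a combination:
1 = 21 − 5·4
1 = −5·46 + 11·21
1 = 11·343 − 82·46
1 = −82·2447 + 585·343
1 = 585·19919 − 4762·2447
So 2447·(-4762) ≡ 1 (mod 19919), and -4762 ≡ 15157 (mod 19919).

15157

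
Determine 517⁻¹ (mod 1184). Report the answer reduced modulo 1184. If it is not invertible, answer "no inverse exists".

Apply the Euclidean algorithm to 1184 and 517:
1184 = 2×517 + 150
517 = 3×150 + 67
150 = 2×67 + 16
67 = 4×16 + 3
16 = 5×3 + 1
3 = 3×1 + 0
Since gcd(517, 1184) = 1, back-substitute to write 1 as a combination:
1 = 16 − 5·3
1 = −5·67 + 21·16
1 = 21·150 − 47·67
1 = −47·517 + 162·150
1 = 162·1184 − 371·517
Thus 517·(-371) ≡ 1 (mod 1184); reducing, -371 mod 1184 = 813.

813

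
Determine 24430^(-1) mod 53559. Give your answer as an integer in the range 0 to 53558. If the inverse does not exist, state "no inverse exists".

51325

Run Euclid on (53559, 24430):
53559 = 2·24430 + 4699
24430 = 5·4699 + 935
4699 = 5·935 + 24
935 = 38·24 + 23
24 = 1·23 + 1
23 = 23·1 + 0
The gcd is 1. Working backward:
1 = 24 − 23
1 = −935 + 39·24
1 = 39·4699 − 196·935
1 = −196·24430 + 1019·4699
1 = 1019·53559 − 2234·24430
So 24430·(-2234) ≡ 1 (mod 53559), and -2234 ≡ 51325 (mod 53559).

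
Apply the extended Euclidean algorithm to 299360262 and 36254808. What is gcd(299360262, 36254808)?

Euclidean algorithm:
299360262 = 8·36254808 + 9321798
36254808 = 3·9321798 + 8289414
9321798 = 1·8289414 + 1032384
8289414 = 8·1032384 + 30342
1032384 = 34·30342 + 756
30342 = 40·756 + 102
756 = 7·102 + 42
102 = 2·42 + 18
42 = 2·18 + 6
18 = 3·6 + 0
gcd(299360262, 36254808) = 6.
Working backward:
6 = 42 − 2·18
6 = −2·102 + 5·42
6 = 5·756 − 37·102
6 = −37·30342 + 1485·756
6 = 1485·1032384 − 50527·30342
6 = −50527·8289414 + 405701·1032384
6 = 405701·9321798 − 456228·8289414
6 = −456228·36254808 + 1774385·9321798
6 = 1774385·299360262 − 14651308·36254808
So 6 = (1774385)·299360262 + (-14651308)·36254808.

6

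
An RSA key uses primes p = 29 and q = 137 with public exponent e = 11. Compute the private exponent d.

1731

φ(n) = (p−1)(q−1) = 28·136 = 3808.
Need d with 11·d ≡ 1 (mod 3808). Apply the extended Euclidean algorithm:
3808 = 346*11 + 2
11 = 5*2 + 1
2 = 2*1 + 0
Back-substitute:
1 = 11 − 5·2
1 = −5·3808 + 1731·11
So 11·1731 ≡ 1 (mod 3808), hence d = 1731.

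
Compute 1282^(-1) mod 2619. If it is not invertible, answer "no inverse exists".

619

gcd(2619, 1282) by repeated division:
2619 = 2×1282 + 55
1282 = 23×55 + 17
55 = 3×17 + 4
17 = 4×4 + 1
4 = 4×1 + 0
gcd = 1, so the inverse exists. Back-substitute:
1 = 17 − 4·4
1 = −4·55 + 13·17
1 = 13·1282 − 303·55
1 = −303·2619 + 619·1282
So 1282·619 ≡ 1 (mod 2619).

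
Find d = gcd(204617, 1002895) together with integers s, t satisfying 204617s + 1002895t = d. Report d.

1

Euclidean algorithm:
1002895 = 4×204617 + 184427
204617 = 1×184427 + 20190
184427 = 9×20190 + 2717
20190 = 7×2717 + 1171
2717 = 2×1171 + 375
1171 = 3×375 + 46
375 = 8×46 + 7
46 = 6×7 + 4
7 = 1×4 + 3
4 = 1×3 + 1
3 = 3×1 + 0
gcd(204617, 1002895) = 1.
Back-substituting:
1 = 4 − 3
1 = −7 + 2·4
1 = 2·46 − 13·7
1 = −13·375 + 106·46
1 = 106·1171 − 331·375
1 = −331·2717 + 768·1171
1 = 768·20190 − 5707·2717
1 = −5707·184427 + 52131·20190
1 = 52131·204617 − 57838·184427
1 = −57838·1002895 + 283483·204617
So 1 = (-57838)·1002895 + (283483)·204617.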